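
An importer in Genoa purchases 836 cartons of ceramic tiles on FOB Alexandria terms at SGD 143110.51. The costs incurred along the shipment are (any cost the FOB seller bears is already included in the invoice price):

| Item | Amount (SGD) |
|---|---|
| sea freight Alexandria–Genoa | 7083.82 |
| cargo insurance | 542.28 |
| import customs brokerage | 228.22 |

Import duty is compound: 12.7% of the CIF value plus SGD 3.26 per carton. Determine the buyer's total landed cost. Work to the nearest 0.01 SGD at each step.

Total landed cost: SGD 172833.74

FOB: the seller bears costs until goods are on board at the origin port; the buyer bears freight, insurance and all costs thereafter.
CIF value = FOB price + freight + insurance = 143110.51 + 7083.82 + 542.28 = 150736.61
Ad valorem component: 150736.61 × 12.7% = 19143.55
Specific component: 836 × 3.26 = 2725.36
Import duty = 19143.55 + 2725.36 = 21868.91
Buyer bears: freight 7083.82 + insurance 542.28 + brokerage 228.22 + duty 21868.91 = 29723.23
Landed cost = invoice 143110.51 + 29723.23 = 172833.74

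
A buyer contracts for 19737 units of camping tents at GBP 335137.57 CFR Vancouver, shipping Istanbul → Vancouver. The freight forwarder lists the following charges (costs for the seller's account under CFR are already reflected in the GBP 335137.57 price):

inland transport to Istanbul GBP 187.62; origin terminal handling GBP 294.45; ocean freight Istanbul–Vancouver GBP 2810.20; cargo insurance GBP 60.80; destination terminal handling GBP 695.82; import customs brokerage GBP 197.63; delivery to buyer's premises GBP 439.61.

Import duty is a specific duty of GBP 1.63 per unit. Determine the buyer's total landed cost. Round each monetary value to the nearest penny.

CFR: the seller pays costs through ocean freight to the destination port, but not insurance.
Already in the invoice (seller's account under CFR): inland to port, origin terminal, freight — exclude.
CIF value = CFR price + insurance = 335137.57 + 60.80 = 335198.37
Import duty = 19737 × 1.63 = 32171.31
Buyer bears: insurance 60.80 + destination terminal 695.82 + brokerage 197.63 + delivery 439.61 + duty 32171.31 = 33565.17
Landed cost = invoice 335137.57 + 33565.17 = 368702.74

Total landed cost: GBP 368702.74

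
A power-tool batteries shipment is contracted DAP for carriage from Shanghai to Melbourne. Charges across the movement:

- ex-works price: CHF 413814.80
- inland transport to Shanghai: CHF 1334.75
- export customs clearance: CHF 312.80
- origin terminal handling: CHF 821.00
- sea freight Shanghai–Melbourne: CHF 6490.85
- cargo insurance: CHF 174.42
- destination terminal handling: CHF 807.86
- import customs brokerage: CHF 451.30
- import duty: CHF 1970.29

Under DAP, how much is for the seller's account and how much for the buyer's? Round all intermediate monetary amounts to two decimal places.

DAP: the seller bears all costs to the named destination except import duty and clearance.
Seller's account: goods 413814.80 + inland to port 1334.75 + export clearance 312.80 + origin terminal 821.00 + freight 6490.85 + insurance 174.42 + destination terminal 807.86 = 423756.48
Buyer's account: brokerage 451.30 + duty 1970.29 = 2421.59

Seller: CHF 423756.48; buyer: CHF 2421.59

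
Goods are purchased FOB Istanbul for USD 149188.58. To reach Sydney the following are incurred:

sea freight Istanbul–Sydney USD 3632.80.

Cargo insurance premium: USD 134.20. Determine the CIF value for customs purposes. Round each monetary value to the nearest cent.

CIF value: USD 152955.58

CIF = FOB price + freight + insurance
CIF = 149188.58 + 3632.80 + 134.20 = 152955.58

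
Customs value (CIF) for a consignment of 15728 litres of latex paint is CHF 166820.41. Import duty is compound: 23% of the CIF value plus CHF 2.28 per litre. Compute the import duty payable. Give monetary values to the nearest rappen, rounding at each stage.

Import duty: CHF 74228.53

Ad valorem component: 166820.41 × 23% = 38368.69
Specific component: 15728 × 2.28 = 35859.84
Import duty = 38368.69 + 35859.84 = 74228.53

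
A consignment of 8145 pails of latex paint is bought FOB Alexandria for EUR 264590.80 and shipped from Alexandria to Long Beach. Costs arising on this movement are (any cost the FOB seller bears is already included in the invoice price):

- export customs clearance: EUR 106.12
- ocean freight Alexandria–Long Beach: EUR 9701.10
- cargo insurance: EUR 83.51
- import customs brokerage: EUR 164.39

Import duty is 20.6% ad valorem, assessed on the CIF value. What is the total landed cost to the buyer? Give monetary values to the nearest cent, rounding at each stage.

Total landed cost: EUR 331061.13

FOB: the seller bears costs until goods are on board at the origin port; the buyer bears freight, insurance and all costs thereafter.
Already in the invoice (seller's account under FOB): export clearance — exclude.
CIF value = FOB price + freight + insurance = 264590.80 + 9701.10 + 83.51 = 274375.41
Import duty = 274375.41 × 20.6% = 56521.33
Buyer bears: freight 9701.10 + insurance 83.51 + brokerage 164.39 + duty 56521.33 = 66470.33
Landed cost = invoice 264590.80 + 66470.33 = 331061.13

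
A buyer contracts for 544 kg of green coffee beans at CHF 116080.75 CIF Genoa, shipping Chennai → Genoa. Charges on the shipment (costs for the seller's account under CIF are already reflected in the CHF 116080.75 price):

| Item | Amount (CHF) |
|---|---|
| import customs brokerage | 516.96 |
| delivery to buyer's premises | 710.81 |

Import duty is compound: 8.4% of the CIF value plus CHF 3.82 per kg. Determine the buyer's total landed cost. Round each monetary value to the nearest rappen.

Total landed cost: CHF 129137.38

CIF: the seller pays costs through ocean freight and marine insurance to the destination port.
The CIF price already equals the CIF value: 116080.75
Ad valorem component: 116080.75 × 8.4% = 9750.78
Specific component: 544 × 3.82 = 2078.08
Import duty = 9750.78 + 2078.08 = 11828.86
Buyer bears: brokerage 516.96 + delivery 710.81 + duty 11828.86 = 13056.63
Landed cost = invoice 116080.75 + 13056.63 = 129137.38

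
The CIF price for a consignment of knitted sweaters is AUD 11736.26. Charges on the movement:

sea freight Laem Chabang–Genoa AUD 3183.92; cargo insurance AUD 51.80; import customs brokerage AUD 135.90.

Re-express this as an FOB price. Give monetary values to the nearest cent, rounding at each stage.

FOB price: AUD 8500.54

Not relevant to the conversion: brokerage — on the buyer under both terms; not part of either seller's price.
From CIF to FOB, the seller no longer bears: freight, insurance.
FOB price = 11736.26 − 3183.92 − 51.80 = 8500.54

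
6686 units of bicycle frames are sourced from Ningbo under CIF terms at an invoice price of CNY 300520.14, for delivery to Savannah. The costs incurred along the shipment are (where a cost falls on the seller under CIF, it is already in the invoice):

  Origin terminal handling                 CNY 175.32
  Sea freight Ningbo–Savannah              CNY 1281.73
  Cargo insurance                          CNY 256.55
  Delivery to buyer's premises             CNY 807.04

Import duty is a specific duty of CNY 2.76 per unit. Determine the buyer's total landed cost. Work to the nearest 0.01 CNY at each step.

Total landed cost: CNY 319780.54

CIF: the seller pays costs through ocean freight and marine insurance to the destination port.
Already in the invoice (seller's account under CIF): origin terminal, freight, insurance — exclude.
The CIF price already equals the CIF value: 300520.14
Import duty = 6686 × 2.76 = 18453.36
Buyer bears: delivery 807.04 + duty 18453.36 = 19260.40
Landed cost = invoice 300520.14 + 19260.40 = 319780.54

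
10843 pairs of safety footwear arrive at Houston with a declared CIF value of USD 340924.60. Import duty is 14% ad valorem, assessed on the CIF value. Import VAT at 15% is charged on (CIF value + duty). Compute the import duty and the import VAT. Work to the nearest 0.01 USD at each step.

Import duty: USD 47729.44; import VAT: USD 58298.11

Import duty = 340924.60 × 14% = 47729.44
VAT base = CIF + duty = 340924.60 + 47729.44 = 388654.04
Import VAT = 388654.04 × 15% = 58298.11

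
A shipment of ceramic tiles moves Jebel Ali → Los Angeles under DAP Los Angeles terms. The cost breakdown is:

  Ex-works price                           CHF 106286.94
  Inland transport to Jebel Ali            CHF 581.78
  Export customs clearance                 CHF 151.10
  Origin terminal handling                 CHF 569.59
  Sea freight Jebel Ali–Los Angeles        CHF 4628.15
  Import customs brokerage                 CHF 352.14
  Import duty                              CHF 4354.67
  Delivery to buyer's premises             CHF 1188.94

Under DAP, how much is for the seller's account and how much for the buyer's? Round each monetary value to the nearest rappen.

DAP: the seller bears all costs to the named destination except import duty and clearance.
Seller's account: goods 106286.94 + inland to port 581.78 + export clearance 151.10 + origin terminal 569.59 + freight 4628.15 + delivery 1188.94 = 113406.50
Buyer's account: brokerage 352.14 + duty 4354.67 = 4706.81

Seller: CHF 113406.50; buyer: CHF 4706.81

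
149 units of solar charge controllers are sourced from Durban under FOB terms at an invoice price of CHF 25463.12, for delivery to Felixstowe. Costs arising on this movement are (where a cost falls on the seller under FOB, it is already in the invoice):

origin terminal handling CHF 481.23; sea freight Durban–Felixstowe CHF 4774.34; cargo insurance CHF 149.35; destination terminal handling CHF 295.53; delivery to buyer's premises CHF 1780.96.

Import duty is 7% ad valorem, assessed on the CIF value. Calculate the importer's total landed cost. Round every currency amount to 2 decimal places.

Total landed cost: CHF 34590.38

FOB: the seller bears costs until goods are on board at the origin port; the buyer bears freight, insurance and all costs thereafter.
Already in the invoice (seller's account under FOB): origin terminal — exclude.
CIF value = FOB price + freight + insurance = 25463.12 + 4774.34 + 149.35 = 30386.81
Import duty = 30386.81 × 7% = 2127.08
Buyer bears: freight 4774.34 + insurance 149.35 + destination terminal 295.53 + delivery 1780.96 + duty 2127.08 = 9127.26
Landed cost = invoice 25463.12 + 9127.26 = 34590.38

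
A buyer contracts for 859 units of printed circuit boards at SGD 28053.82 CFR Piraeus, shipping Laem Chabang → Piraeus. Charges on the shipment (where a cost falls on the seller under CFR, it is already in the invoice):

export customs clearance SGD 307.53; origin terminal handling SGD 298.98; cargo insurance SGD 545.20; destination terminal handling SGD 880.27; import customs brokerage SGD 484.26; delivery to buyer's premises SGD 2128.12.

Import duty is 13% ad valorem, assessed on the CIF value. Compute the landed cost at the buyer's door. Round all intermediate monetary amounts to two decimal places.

CFR: the seller pays costs through ocean freight to the destination port, but not insurance.
Already in the invoice (seller's account under CFR): export clearance, origin terminal — exclude.
CIF value = CFR price + insurance = 28053.82 + 545.20 = 28599.02
Import duty = 28599.02 × 13% = 3717.87
Buyer bears: insurance 545.20 + destination terminal 880.27 + brokerage 484.26 + delivery 2128.12 + duty 3717.87 = 7755.72
Landed cost = invoice 28053.82 + 7755.72 = 35809.54

Total landed cost: SGD 35809.54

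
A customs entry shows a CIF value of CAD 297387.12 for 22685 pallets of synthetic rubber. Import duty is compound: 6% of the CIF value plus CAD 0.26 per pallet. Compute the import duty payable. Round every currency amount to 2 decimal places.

Import duty: CAD 23741.33

Ad valorem component: 297387.12 × 6% = 17843.23
Specific component: 22685 × 0.26 = 5898.10
Import duty = 17843.23 + 5898.10 = 23741.33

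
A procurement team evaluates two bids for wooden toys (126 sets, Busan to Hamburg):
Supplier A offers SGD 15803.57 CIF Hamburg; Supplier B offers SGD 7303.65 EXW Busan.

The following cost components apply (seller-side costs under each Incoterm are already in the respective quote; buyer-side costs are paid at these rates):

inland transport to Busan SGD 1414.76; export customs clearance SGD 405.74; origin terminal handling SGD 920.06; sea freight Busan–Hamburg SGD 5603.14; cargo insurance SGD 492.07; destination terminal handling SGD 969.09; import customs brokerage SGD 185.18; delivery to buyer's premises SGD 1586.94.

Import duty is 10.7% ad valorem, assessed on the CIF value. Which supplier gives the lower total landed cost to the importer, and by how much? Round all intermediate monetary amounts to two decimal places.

Supplier A (CIF):
The CIF price already equals the CIF value: 15803.57
Import duty = 15803.57 × 10.7% = 1690.98
Buyer bears (A): 969.09 + 185.18 + 1586.94 = 2741.21
Landed cost (A) = invoice 15803.57 + 2741.21 + duty 1690.98 = 20235.76
Supplier B (EXW):
CIF value = EXW price + inland to port + export clearance + origin terminal + freight + insurance = 7303.65 + 1414.76 + 405.74 + 920.06 + 5603.14 + 492.07 = 16139.42
Import duty = 16139.42 × 10.7% = 1726.92
Buyer bears (B): 1414.76 + 405.74 + 920.06 + 5603.14 + 492.07 + 969.09 + 185.18 + 1586.94 = 11576.98
Landed cost (B) = invoice 7303.65 + 11576.98 + duty 1726.92 = 20607.55
Difference = |20235.76 − 20607.55| = 371.79

Supplier A is cheaper by SGD 371.79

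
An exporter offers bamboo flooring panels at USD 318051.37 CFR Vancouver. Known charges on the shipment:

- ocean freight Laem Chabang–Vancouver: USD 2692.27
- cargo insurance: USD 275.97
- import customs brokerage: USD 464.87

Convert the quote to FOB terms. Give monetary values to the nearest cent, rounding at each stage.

Not relevant to the conversion: brokerage, insurance — on the buyer under both terms; not part of either seller's price.
From CFR to FOB, the seller no longer bears: freight.
FOB price = 318051.37 − 2692.27 = 315359.10

FOB price: USD 315359.10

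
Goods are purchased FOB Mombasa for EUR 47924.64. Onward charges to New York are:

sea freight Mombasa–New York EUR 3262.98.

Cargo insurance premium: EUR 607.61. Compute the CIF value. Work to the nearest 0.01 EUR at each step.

CIF = FOB price + freight + insurance
CIF = 47924.64 + 3262.98 + 607.61 = 51795.23

CIF value: EUR 51795.23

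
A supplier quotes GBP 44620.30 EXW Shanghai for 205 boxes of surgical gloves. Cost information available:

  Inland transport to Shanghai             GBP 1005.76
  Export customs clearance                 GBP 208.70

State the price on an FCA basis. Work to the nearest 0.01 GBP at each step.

FCA price: GBP 45834.76

From EXW to FCA, the seller additionally bears: inland to port, export clearance.
FCA price = 44620.30 + 1005.76 + 208.70 = 45834.76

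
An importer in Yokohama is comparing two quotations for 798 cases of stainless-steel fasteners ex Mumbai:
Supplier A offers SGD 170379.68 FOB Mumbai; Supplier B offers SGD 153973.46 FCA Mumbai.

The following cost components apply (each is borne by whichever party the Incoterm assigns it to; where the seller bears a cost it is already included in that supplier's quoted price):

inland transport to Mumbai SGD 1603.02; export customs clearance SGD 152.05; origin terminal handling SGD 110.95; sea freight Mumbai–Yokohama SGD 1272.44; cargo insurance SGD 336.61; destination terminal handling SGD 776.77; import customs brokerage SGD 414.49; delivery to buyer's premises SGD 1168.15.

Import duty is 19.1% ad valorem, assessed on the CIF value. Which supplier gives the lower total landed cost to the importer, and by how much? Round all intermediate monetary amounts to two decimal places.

Supplier B is cheaper by SGD 19407.67

Supplier A (FOB):
CIF value = FOB price + freight + insurance = 170379.68 + 1272.44 + 336.61 = 171988.73
Import duty = 171988.73 × 19.1% = 32849.85
Buyer bears (A): 1272.44 + 336.61 + 776.77 + 414.49 + 1168.15 = 3968.46
Landed cost (A) = invoice 170379.68 + 3968.46 + duty 32849.85 = 207197.99
Supplier B (FCA):
CIF value = FCA price + origin terminal + freight + insurance = 153973.46 + 110.95 + 1272.44 + 336.61 = 155693.46
Import duty = 155693.46 × 19.1% = 29737.45
Buyer bears (B): 110.95 + 1272.44 + 336.61 + 776.77 + 414.49 + 1168.15 = 4079.41
Landed cost (B) = invoice 153973.46 + 4079.41 + duty 29737.45 = 187790.32
Difference = |207197.99 − 187790.32| = 19407.67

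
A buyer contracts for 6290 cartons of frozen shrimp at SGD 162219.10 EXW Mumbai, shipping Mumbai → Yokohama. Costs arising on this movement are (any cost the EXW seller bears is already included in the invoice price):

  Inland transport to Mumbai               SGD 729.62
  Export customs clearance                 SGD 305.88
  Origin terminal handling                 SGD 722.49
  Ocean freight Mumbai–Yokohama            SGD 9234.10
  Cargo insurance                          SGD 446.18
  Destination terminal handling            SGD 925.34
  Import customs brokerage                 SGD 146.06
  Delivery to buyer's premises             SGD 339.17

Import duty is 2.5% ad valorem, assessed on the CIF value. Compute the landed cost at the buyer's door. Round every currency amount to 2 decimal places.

Total landed cost: SGD 179409.37

EXW: the seller makes goods available at their premises; the buyer bears all onward costs.
CIF value = EXW price + inland to port + export clearance + origin terminal + freight + insurance = 162219.10 + 729.62 + 305.88 + 722.49 + 9234.10 + 446.18 = 173657.37
Import duty = 173657.37 × 2.5% = 4341.43
Buyer bears: inland to port 729.62 + export clearance 305.88 + origin terminal 722.49 + freight 9234.10 + insurance 446.18 + destination terminal 925.34 + brokerage 146.06 + delivery 339.17 + duty 4341.43 = 17190.27
Landed cost = invoice 162219.10 + 17190.27 = 179409.37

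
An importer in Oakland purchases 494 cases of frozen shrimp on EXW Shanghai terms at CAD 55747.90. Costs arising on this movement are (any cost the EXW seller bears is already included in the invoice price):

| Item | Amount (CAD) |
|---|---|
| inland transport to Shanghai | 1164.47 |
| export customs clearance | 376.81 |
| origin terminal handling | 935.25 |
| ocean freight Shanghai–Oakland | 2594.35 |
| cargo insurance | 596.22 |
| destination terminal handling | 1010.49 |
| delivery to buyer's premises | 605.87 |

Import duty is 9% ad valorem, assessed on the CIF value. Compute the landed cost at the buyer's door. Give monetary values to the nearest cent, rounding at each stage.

EXW: the seller makes goods available at their premises; the buyer bears all onward costs.
CIF value = EXW price + inland to port + export clearance + origin terminal + freight + insurance = 55747.90 + 1164.47 + 376.81 + 935.25 + 2594.35 + 596.22 = 61415.00
Import duty = 61415.00 × 9% = 5527.35
Buyer bears: inland to port 1164.47 + export clearance 376.81 + origin terminal 935.25 + freight 2594.35 + insurance 596.22 + destination terminal 1010.49 + delivery 605.87 + duty 5527.35 = 12810.81
Landed cost = invoice 55747.90 + 12810.81 = 68558.71

Total landed cost: CAD 68558.71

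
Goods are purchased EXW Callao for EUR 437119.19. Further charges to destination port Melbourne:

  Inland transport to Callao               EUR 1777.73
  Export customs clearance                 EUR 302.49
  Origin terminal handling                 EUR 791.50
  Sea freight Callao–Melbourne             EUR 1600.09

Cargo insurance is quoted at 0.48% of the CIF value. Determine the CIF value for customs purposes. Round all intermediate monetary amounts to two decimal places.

Let C be the CIF value. C = EXW price + pre-shipment costs + freight + 0.48% × C
C − 0.48% × C = 437119.19 + 1777.73 + 302.49 + 791.50 + 1600.09
0.9952 × C = 441591.00
C = 441591.00 / 0.9952 = 443720.86
Insurance premium = 0.48% × 443720.86 = 2129.86

CIF value: EUR 443720.86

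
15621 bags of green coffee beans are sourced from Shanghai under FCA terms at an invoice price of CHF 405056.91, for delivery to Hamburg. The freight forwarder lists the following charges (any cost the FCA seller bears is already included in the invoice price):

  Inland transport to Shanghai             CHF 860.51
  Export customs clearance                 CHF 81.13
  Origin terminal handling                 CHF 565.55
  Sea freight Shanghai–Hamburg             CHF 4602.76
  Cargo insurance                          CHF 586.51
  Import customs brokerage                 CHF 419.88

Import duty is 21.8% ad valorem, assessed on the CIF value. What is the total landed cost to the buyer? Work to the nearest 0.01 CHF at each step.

FCA: the seller delivers export-cleared goods to the carrier; the buyer bears costs from that point.
Already in the invoice (seller's account under FCA): inland to port, export clearance — exclude.
CIF value = FCA price + origin terminal + freight + insurance = 405056.91 + 565.55 + 4602.76 + 586.51 = 410811.73
Import duty = 410811.73 × 21.8% = 89556.96
Buyer bears: origin terminal 565.55 + freight 4602.76 + insurance 586.51 + brokerage 419.88 + duty 89556.96 = 95731.66
Landed cost = invoice 405056.91 + 95731.66 = 500788.57

Total landed cost: CHF 500788.57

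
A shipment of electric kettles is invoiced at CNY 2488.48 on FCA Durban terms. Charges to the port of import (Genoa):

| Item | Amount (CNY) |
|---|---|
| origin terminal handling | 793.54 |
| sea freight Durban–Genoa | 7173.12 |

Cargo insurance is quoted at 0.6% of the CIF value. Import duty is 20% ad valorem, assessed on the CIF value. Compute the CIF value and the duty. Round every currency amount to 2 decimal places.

Let C be the CIF value. C = FCA price + pre-shipment costs + freight + 0.6% × C
C − 0.6% × C = 2488.48 + 793.54 + 7173.12
0.994 × C = 10455.14
C = 10455.14 / 0.994 = 10518.25
Insurance premium = 0.6% × 10518.25 = 63.11
Import duty = 10518.25 × 20% = 2103.65

CIF value: CNY 10518.25; import duty: CNY 2103.65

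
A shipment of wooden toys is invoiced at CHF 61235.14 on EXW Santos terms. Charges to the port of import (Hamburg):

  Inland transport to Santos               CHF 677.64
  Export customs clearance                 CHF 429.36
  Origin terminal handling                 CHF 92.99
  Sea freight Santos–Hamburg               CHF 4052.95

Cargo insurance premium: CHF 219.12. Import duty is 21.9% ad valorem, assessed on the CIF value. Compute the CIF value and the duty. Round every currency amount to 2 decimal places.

CIF value: CHF 66707.20; import duty: CHF 14608.88

CIF = EXW price + pre-shipment costs + freight + insurance
CIF = 61235.14 + 677.64 + 429.36 + 92.99 + 4052.95 + 219.12 = 66707.20
Import duty = 66707.20 × 21.9% = 14608.88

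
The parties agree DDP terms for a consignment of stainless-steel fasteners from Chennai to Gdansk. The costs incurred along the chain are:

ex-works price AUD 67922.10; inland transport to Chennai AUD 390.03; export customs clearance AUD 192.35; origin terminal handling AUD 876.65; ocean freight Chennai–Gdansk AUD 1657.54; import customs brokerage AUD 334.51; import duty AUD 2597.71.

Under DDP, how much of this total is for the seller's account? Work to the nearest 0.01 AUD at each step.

Seller's account: AUD 73970.89

DDP: the seller bears all costs including import duty.
Seller's account: goods 67922.10 + inland to port 390.03 + export clearance 192.35 + origin terminal 876.65 + freight 1657.54 + brokerage 334.51 + duty 2597.71 = 73970.89
Buyer's account: 0.00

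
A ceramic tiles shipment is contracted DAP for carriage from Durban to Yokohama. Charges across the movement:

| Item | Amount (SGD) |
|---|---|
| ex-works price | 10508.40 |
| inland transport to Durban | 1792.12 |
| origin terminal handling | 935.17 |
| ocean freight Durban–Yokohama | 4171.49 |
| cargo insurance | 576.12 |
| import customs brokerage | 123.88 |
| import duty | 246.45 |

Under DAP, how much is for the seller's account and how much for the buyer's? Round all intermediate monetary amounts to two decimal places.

DAP: the seller bears all costs to the named destination except import duty and clearance.
Seller's account: goods 10508.40 + inland to port 1792.12 + origin terminal 935.17 + freight 4171.49 + insurance 576.12 = 17983.30
Buyer's account: brokerage 123.88 + duty 246.45 = 370.33

Seller: SGD 17983.30; buyer: SGD 370.33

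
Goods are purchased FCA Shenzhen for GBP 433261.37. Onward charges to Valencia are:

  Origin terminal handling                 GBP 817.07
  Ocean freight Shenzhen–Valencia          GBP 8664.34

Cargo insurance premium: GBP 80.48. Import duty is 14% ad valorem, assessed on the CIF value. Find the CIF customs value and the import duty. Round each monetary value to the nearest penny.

CIF = FCA price + pre-shipment costs + freight + insurance
CIF = 433261.37 + 817.07 + 8664.34 + 80.48 = 442823.26
Import duty = 442823.26 × 14% = 61995.26

CIF value: GBP 442823.26; import duty: GBP 61995.26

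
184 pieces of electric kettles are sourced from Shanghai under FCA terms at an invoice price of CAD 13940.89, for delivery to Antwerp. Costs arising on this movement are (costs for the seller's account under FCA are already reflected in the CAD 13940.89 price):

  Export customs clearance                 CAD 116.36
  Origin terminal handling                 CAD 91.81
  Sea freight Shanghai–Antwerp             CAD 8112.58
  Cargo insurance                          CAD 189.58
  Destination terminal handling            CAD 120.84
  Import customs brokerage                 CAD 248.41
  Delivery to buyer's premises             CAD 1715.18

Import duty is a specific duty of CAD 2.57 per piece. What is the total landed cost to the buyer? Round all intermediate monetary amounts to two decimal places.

Total landed cost: CAD 24892.17

FCA: the seller delivers export-cleared goods to the carrier; the buyer bears costs from that point.
Already in the invoice (seller's account under FCA): export clearance — exclude.
CIF value = FCA price + origin terminal + freight + insurance = 13940.89 + 91.81 + 8112.58 + 189.58 = 22334.86
Import duty = 184 × 2.57 = 472.88
Buyer bears: origin terminal 91.81 + freight 8112.58 + insurance 189.58 + destination terminal 120.84 + brokerage 248.41 + delivery 1715.18 + duty 472.88 = 10951.28
Landed cost = invoice 13940.89 + 10951.28 = 24892.17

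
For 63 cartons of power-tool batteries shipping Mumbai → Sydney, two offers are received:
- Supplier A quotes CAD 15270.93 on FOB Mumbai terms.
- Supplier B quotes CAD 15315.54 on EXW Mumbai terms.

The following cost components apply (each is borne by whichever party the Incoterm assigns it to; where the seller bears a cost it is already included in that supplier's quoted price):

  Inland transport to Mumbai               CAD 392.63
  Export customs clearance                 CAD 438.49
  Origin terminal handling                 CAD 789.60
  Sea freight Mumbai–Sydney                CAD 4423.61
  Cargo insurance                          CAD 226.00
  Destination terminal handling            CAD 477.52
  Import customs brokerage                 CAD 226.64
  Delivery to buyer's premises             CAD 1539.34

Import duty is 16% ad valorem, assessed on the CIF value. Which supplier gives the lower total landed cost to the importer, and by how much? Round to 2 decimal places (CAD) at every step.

Supplier A (FOB):
CIF value = FOB price + freight + insurance = 15270.93 + 4423.61 + 226.00 = 19920.54
Import duty = 19920.54 × 16% = 3187.29
Buyer bears (A): 4423.61 + 226.00 + 477.52 + 226.64 + 1539.34 = 6893.11
Landed cost (A) = invoice 15270.93 + 6893.11 + duty 3187.29 = 25351.33
Supplier B (EXW):
CIF value = EXW price + inland to port + export clearance + origin terminal + freight + insurance = 15315.54 + 392.63 + 438.49 + 789.60 + 4423.61 + 226.00 = 21585.87
Import duty = 21585.87 × 16% = 3453.74
Buyer bears (B): 392.63 + 438.49 + 789.60 + 4423.61 + 226.00 + 477.52 + 226.64 + 1539.34 = 8513.83
Landed cost (B) = invoice 15315.54 + 8513.83 + duty 3453.74 = 27283.11
Difference = |25351.33 − 27283.11| = 1931.78

Supplier A is cheaper by CAD 1931.78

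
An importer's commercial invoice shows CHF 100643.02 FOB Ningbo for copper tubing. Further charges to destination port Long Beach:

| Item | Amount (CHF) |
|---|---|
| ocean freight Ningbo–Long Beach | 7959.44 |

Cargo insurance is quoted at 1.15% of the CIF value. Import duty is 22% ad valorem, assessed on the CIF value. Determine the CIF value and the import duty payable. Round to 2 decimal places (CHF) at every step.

Let C be the CIF value. C = FOB price + freight + 1.15% × C
C − 1.15% × C = 100643.02 + 7959.44
0.9885 × C = 108602.46
C = 108602.46 / 0.9885 = 109865.92
Insurance premium = 1.15% × 109865.92 = 1263.46
Import duty = 109865.92 × 22% = 24170.50

CIF value: CHF 109865.92; import duty: CHF 24170.50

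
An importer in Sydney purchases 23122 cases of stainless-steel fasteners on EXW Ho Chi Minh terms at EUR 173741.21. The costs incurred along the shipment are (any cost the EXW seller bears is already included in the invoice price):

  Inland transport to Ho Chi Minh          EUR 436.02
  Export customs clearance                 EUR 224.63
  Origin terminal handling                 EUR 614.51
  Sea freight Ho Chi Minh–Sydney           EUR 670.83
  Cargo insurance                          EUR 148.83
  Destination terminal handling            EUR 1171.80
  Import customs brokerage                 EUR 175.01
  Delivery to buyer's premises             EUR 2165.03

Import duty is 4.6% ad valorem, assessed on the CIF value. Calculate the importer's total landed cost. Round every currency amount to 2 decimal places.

Total landed cost: EUR 187436.33

EXW: the seller makes goods available at their premises; the buyer bears all onward costs.
CIF value = EXW price + inland to port + export clearance + origin terminal + freight + insurance = 173741.21 + 436.02 + 224.63 + 614.51 + 670.83 + 148.83 = 175836.03
Import duty = 175836.03 × 4.6% = 8088.46
Buyer bears: inland to port 436.02 + export clearance 224.63 + origin terminal 614.51 + freight 670.83 + insurance 148.83 + destination terminal 1171.80 + brokerage 175.01 + delivery 2165.03 + duty 8088.46 = 13695.12
Landed cost = invoice 173741.21 + 13695.12 = 187436.33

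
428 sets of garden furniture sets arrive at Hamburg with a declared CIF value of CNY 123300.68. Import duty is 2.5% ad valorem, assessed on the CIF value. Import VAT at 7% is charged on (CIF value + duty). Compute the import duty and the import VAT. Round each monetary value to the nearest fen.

Import duty: CNY 3082.52; import VAT: CNY 8846.82

Import duty = 123300.68 × 2.5% = 3082.52
VAT base = CIF + duty = 123300.68 + 3082.52 = 126383.20
Import VAT = 126383.20 × 7% = 8846.82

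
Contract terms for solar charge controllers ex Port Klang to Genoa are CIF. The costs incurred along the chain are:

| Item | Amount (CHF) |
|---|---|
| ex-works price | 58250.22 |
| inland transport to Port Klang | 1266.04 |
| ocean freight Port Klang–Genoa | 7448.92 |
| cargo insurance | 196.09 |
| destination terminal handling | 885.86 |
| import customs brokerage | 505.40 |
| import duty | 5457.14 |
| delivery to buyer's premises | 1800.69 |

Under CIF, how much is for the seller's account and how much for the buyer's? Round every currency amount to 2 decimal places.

Seller: CHF 67161.27; buyer: CHF 8649.09

CIF: the seller pays costs through ocean freight and marine insurance to the destination port.
Seller's account: goods 58250.22 + inland to port 1266.04 + freight 7448.92 + insurance 196.09 = 67161.27
Buyer's account: destination terminal 885.86 + brokerage 505.40 + duty 5457.14 + delivery 1800.69 = 8649.09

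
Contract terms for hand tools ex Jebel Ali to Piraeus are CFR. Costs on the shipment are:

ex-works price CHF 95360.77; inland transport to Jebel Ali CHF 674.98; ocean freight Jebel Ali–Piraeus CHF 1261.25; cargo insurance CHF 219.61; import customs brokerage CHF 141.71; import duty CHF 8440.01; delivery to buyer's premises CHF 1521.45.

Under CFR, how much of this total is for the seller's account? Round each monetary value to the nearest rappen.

Seller's account: CHF 97297.00

CFR: the seller pays costs through ocean freight to the destination port, but not insurance.
Seller's account: goods 95360.77 + inland to port 674.98 + freight 1261.25 = 97297.00
Buyer's account: insurance 219.61 + brokerage 141.71 + duty 8440.01 + delivery 1521.45 = 10322.78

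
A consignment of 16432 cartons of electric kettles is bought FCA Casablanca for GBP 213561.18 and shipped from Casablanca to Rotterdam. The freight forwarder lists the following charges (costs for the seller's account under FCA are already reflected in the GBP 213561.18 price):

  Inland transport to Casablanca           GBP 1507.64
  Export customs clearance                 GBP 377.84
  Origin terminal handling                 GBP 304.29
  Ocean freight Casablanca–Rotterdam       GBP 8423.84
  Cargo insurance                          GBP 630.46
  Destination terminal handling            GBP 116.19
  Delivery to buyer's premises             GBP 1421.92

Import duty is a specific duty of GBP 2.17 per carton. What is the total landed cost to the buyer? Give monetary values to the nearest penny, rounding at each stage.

FCA: the seller delivers export-cleared goods to the carrier; the buyer bears costs from that point.
Already in the invoice (seller's account under FCA): inland to port, export clearance — exclude.
CIF value = FCA price + origin terminal + freight + insurance = 213561.18 + 304.29 + 8423.84 + 630.46 = 222919.77
Import duty = 16432 × 2.17 = 35657.44
Buyer bears: origin terminal 304.29 + freight 8423.84 + insurance 630.46 + destination terminal 116.19 + delivery 1421.92 + duty 35657.44 = 46554.14
Landed cost = invoice 213561.18 + 46554.14 = 260115.32

Total landed cost: GBP 260115.32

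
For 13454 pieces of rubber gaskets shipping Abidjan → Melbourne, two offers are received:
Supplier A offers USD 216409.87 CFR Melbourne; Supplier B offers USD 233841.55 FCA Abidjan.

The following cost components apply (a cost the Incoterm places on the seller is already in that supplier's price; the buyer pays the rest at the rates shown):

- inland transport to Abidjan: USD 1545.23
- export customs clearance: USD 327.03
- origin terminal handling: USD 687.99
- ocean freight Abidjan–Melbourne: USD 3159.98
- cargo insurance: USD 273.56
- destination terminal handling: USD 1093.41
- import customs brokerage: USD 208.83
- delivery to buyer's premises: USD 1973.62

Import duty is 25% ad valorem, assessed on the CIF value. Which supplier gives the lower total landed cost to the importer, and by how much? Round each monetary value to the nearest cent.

Supplier A (CFR):
CIF value = CFR price + insurance = 216409.87 + 273.56 = 216683.43
Import duty = 216683.43 × 25% = 54170.86
Buyer bears (A): 273.56 + 1093.41 + 208.83 + 1973.62 = 3549.42
Landed cost (A) = invoice 216409.87 + 3549.42 + duty 54170.86 = 274130.15
Supplier B (FCA):
CIF value = FCA price + origin terminal + freight + insurance = 233841.55 + 687.99 + 3159.98 + 273.56 = 237963.08
Import duty = 237963.08 × 25% = 59490.77
Buyer bears (B): 687.99 + 3159.98 + 273.56 + 1093.41 + 208.83 + 1973.62 = 7397.39
Landed cost (B) = invoice 233841.55 + 7397.39 + duty 59490.77 = 300729.71
Difference = |274130.15 − 300729.71| = 26599.56

Supplier A is cheaper by USD 26599.56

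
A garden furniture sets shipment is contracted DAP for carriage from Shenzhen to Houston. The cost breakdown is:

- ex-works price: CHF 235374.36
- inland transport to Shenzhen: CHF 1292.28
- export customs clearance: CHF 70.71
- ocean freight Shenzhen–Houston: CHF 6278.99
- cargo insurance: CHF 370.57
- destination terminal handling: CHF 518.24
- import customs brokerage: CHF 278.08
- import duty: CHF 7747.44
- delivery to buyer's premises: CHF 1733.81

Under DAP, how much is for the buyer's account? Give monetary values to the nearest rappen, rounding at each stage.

DAP: the seller bears all costs to the named destination except import duty and clearance.
Seller's account: goods 235374.36 + inland to port 1292.28 + export clearance 70.71 + freight 6278.99 + insurance 370.57 + destination terminal 518.24 + delivery 1733.81 = 245638.96
Buyer's account: brokerage 278.08 + duty 7747.44 = 8025.52

Buyer's account: CHF 8025.52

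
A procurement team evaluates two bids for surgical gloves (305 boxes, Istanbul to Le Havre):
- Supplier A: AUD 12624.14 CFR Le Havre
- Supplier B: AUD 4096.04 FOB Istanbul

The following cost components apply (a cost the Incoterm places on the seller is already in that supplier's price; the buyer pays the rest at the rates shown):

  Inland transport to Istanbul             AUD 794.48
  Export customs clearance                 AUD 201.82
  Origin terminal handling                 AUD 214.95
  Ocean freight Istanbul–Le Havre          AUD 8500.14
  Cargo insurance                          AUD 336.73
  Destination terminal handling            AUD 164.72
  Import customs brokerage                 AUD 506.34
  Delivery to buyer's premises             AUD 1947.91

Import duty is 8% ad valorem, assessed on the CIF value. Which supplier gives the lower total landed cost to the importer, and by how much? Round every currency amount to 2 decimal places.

Supplier A (CFR):
CIF value = CFR price + insurance = 12624.14 + 336.73 = 12960.87
Import duty = 12960.87 × 8% = 1036.87
Buyer bears (A): 336.73 + 164.72 + 506.34 + 1947.91 = 2955.70
Landed cost (A) = invoice 12624.14 + 2955.70 + duty 1036.87 = 16616.71
Supplier B (FOB):
CIF value = FOB price + freight + insurance = 4096.04 + 8500.14 + 336.73 = 12932.91
Import duty = 12932.91 × 8% = 1034.63
Buyer bears (B): 8500.14 + 336.73 + 164.72 + 506.34 + 1947.91 = 11455.84
Landed cost (B) = invoice 4096.04 + 11455.84 + duty 1034.63 = 16586.51
Difference = |16616.71 − 16586.51| = 30.20

Supplier B is cheaper by AUD 30.20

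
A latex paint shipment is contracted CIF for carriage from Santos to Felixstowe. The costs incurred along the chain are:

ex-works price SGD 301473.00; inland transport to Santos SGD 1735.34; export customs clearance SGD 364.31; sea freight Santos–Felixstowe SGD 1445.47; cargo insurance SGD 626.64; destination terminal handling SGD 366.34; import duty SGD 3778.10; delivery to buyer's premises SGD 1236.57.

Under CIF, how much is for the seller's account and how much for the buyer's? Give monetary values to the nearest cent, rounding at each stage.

Seller: SGD 305644.76; buyer: SGD 5381.01

CIF: the seller pays costs through ocean freight and marine insurance to the destination port.
Seller's account: goods 301473.00 + inland to port 1735.34 + export clearance 364.31 + freight 1445.47 + insurance 626.64 = 305644.76
Buyer's account: destination terminal 366.34 + duty 3778.10 + delivery 1236.57 = 5381.01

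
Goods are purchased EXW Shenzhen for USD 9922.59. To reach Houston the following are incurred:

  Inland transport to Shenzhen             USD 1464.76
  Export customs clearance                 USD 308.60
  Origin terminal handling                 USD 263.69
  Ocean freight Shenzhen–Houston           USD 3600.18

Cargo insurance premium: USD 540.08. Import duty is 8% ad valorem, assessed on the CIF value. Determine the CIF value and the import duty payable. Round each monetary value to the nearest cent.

CIF = EXW price + pre-shipment costs + freight + insurance
CIF = 9922.59 + 1464.76 + 308.60 + 263.69 + 3600.18 + 540.08 = 16099.90
Import duty = 16099.90 × 8% = 1287.99

CIF value: USD 16099.90; import duty: USD 1287.99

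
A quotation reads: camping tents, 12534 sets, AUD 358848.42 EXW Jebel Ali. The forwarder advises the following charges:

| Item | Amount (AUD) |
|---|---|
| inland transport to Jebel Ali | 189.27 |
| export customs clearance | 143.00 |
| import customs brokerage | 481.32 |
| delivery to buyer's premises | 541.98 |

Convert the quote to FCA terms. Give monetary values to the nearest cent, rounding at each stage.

FCA price: AUD 359180.69

Not relevant to the conversion: brokerage, delivery — on the buyer under both terms; not part of either seller's price.
From EXW to FCA, the seller additionally bears: inland to port, export clearance.
FCA price = 358848.42 + 189.27 + 143.00 = 359180.69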